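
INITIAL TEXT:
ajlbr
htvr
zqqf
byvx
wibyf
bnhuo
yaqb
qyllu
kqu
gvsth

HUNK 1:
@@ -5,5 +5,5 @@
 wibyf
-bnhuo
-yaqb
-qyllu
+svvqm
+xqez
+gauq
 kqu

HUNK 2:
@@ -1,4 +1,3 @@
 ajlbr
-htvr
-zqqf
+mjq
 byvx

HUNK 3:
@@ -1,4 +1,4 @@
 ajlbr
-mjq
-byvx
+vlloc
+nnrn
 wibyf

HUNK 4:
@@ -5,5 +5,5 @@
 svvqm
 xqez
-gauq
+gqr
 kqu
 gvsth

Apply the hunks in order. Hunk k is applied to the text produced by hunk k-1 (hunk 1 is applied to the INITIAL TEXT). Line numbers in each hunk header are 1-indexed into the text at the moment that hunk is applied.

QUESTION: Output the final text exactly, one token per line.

Answer: ajlbr
vlloc
nnrn
wibyf
svvqm
xqez
gqr
kqu
gvsth

Derivation:
Hunk 1: at line 5 remove [bnhuo,yaqb,qyllu] add [svvqm,xqez,gauq] -> 10 lines: ajlbr htvr zqqf byvx wibyf svvqm xqez gauq kqu gvsth
Hunk 2: at line 1 remove [htvr,zqqf] add [mjq] -> 9 lines: ajlbr mjq byvx wibyf svvqm xqez gauq kqu gvsth
Hunk 3: at line 1 remove [mjq,byvx] add [vlloc,nnrn] -> 9 lines: ajlbr vlloc nnrn wibyf svvqm xqez gauq kqu gvsth
Hunk 4: at line 5 remove [gauq] add [gqr] -> 9 lines: ajlbr vlloc nnrn wibyf svvqm xqez gqr kqu gvsth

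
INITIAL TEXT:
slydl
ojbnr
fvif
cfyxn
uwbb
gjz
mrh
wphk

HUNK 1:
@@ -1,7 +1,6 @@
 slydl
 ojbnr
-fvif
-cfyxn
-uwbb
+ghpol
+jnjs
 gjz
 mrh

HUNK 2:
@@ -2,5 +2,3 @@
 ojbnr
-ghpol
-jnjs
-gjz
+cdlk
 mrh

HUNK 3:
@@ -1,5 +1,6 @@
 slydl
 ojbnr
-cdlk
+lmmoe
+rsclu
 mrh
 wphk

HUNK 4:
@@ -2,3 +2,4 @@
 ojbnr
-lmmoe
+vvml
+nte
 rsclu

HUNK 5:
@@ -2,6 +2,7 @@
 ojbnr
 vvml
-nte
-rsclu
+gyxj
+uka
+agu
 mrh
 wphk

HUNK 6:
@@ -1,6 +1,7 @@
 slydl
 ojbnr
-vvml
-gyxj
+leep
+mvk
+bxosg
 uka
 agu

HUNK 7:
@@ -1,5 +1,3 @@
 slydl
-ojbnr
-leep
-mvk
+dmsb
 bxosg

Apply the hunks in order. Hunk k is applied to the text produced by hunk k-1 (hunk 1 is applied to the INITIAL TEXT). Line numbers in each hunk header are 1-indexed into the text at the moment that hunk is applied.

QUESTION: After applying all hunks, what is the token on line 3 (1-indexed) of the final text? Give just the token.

Answer: bxosg

Derivation:
Hunk 1: at line 1 remove [fvif,cfyxn,uwbb] add [ghpol,jnjs] -> 7 lines: slydl ojbnr ghpol jnjs gjz mrh wphk
Hunk 2: at line 2 remove [ghpol,jnjs,gjz] add [cdlk] -> 5 lines: slydl ojbnr cdlk mrh wphk
Hunk 3: at line 1 remove [cdlk] add [lmmoe,rsclu] -> 6 lines: slydl ojbnr lmmoe rsclu mrh wphk
Hunk 4: at line 2 remove [lmmoe] add [vvml,nte] -> 7 lines: slydl ojbnr vvml nte rsclu mrh wphk
Hunk 5: at line 2 remove [nte,rsclu] add [gyxj,uka,agu] -> 8 lines: slydl ojbnr vvml gyxj uka agu mrh wphk
Hunk 6: at line 1 remove [vvml,gyxj] add [leep,mvk,bxosg] -> 9 lines: slydl ojbnr leep mvk bxosg uka agu mrh wphk
Hunk 7: at line 1 remove [ojbnr,leep,mvk] add [dmsb] -> 7 lines: slydl dmsb bxosg uka agu mrh wphk
Final line 3: bxosg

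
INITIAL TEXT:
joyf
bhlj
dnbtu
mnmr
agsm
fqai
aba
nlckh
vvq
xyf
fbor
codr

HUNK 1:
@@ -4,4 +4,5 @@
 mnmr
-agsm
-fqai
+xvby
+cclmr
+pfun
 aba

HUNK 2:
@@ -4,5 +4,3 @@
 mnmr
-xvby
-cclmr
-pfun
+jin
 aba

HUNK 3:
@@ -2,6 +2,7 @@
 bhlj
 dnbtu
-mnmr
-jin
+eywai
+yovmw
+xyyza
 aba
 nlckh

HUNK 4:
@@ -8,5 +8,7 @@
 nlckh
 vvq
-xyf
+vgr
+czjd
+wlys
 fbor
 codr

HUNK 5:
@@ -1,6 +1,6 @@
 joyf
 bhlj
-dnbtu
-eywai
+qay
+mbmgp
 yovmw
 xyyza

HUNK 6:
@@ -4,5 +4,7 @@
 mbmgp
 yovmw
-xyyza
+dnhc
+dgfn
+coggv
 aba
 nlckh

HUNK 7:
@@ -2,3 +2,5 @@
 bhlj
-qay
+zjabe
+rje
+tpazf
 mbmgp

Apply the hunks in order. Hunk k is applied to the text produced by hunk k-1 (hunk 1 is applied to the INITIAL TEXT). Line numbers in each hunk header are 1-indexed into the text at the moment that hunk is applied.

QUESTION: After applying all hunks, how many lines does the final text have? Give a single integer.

Answer: 18

Derivation:
Hunk 1: at line 4 remove [agsm,fqai] add [xvby,cclmr,pfun] -> 13 lines: joyf bhlj dnbtu mnmr xvby cclmr pfun aba nlckh vvq xyf fbor codr
Hunk 2: at line 4 remove [xvby,cclmr,pfun] add [jin] -> 11 lines: joyf bhlj dnbtu mnmr jin aba nlckh vvq xyf fbor codr
Hunk 3: at line 2 remove [mnmr,jin] add [eywai,yovmw,xyyza] -> 12 lines: joyf bhlj dnbtu eywai yovmw xyyza aba nlckh vvq xyf fbor codr
Hunk 4: at line 8 remove [xyf] add [vgr,czjd,wlys] -> 14 lines: joyf bhlj dnbtu eywai yovmw xyyza aba nlckh vvq vgr czjd wlys fbor codr
Hunk 5: at line 1 remove [dnbtu,eywai] add [qay,mbmgp] -> 14 lines: joyf bhlj qay mbmgp yovmw xyyza aba nlckh vvq vgr czjd wlys fbor codr
Hunk 6: at line 4 remove [xyyza] add [dnhc,dgfn,coggv] -> 16 lines: joyf bhlj qay mbmgp yovmw dnhc dgfn coggv aba nlckh vvq vgr czjd wlys fbor codr
Hunk 7: at line 2 remove [qay] add [zjabe,rje,tpazf] -> 18 lines: joyf bhlj zjabe rje tpazf mbmgp yovmw dnhc dgfn coggv aba nlckh vvq vgr czjd wlys fbor codr
Final line count: 18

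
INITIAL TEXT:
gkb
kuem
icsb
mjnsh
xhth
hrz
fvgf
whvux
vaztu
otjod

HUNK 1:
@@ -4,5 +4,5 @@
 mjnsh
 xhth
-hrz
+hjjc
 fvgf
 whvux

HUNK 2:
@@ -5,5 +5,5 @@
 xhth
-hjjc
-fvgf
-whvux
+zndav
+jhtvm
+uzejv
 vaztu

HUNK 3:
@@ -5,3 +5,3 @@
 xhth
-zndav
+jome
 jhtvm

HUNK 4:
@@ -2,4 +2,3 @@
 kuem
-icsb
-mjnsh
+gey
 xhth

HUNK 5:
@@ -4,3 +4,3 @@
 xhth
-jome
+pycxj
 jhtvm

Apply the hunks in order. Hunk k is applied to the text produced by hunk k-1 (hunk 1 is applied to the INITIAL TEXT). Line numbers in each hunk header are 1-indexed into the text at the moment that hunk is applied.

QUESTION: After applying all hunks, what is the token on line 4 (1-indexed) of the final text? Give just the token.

Hunk 1: at line 4 remove [hrz] add [hjjc] -> 10 lines: gkb kuem icsb mjnsh xhth hjjc fvgf whvux vaztu otjod
Hunk 2: at line 5 remove [hjjc,fvgf,whvux] add [zndav,jhtvm,uzejv] -> 10 lines: gkb kuem icsb mjnsh xhth zndav jhtvm uzejv vaztu otjod
Hunk 3: at line 5 remove [zndav] add [jome] -> 10 lines: gkb kuem icsb mjnsh xhth jome jhtvm uzejv vaztu otjod
Hunk 4: at line 2 remove [icsb,mjnsh] add [gey] -> 9 lines: gkb kuem gey xhth jome jhtvm uzejv vaztu otjod
Hunk 5: at line 4 remove [jome] add [pycxj] -> 9 lines: gkb kuem gey xhth pycxj jhtvm uzejv vaztu otjod
Final line 4: xhth

Answer: xhth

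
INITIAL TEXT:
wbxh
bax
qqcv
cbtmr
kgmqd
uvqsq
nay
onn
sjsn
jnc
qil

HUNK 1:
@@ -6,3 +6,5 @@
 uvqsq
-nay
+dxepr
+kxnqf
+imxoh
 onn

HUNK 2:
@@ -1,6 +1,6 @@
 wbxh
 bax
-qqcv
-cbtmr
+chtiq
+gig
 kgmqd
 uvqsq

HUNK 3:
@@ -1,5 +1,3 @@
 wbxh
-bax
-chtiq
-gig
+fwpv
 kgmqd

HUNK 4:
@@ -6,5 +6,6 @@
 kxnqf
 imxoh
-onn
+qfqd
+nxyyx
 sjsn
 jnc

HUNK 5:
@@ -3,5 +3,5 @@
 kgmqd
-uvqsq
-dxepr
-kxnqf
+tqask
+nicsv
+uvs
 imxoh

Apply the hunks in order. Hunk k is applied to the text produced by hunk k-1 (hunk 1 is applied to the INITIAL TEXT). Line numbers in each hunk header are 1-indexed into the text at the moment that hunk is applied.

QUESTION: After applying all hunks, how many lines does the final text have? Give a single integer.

Answer: 12

Derivation:
Hunk 1: at line 6 remove [nay] add [dxepr,kxnqf,imxoh] -> 13 lines: wbxh bax qqcv cbtmr kgmqd uvqsq dxepr kxnqf imxoh onn sjsn jnc qil
Hunk 2: at line 1 remove [qqcv,cbtmr] add [chtiq,gig] -> 13 lines: wbxh bax chtiq gig kgmqd uvqsq dxepr kxnqf imxoh onn sjsn jnc qil
Hunk 3: at line 1 remove [bax,chtiq,gig] add [fwpv] -> 11 lines: wbxh fwpv kgmqd uvqsq dxepr kxnqf imxoh onn sjsn jnc qil
Hunk 4: at line 6 remove [onn] add [qfqd,nxyyx] -> 12 lines: wbxh fwpv kgmqd uvqsq dxepr kxnqf imxoh qfqd nxyyx sjsn jnc qil
Hunk 5: at line 3 remove [uvqsq,dxepr,kxnqf] add [tqask,nicsv,uvs] -> 12 lines: wbxh fwpv kgmqd tqask nicsv uvs imxoh qfqd nxyyx sjsn jnc qil
Final line count: 12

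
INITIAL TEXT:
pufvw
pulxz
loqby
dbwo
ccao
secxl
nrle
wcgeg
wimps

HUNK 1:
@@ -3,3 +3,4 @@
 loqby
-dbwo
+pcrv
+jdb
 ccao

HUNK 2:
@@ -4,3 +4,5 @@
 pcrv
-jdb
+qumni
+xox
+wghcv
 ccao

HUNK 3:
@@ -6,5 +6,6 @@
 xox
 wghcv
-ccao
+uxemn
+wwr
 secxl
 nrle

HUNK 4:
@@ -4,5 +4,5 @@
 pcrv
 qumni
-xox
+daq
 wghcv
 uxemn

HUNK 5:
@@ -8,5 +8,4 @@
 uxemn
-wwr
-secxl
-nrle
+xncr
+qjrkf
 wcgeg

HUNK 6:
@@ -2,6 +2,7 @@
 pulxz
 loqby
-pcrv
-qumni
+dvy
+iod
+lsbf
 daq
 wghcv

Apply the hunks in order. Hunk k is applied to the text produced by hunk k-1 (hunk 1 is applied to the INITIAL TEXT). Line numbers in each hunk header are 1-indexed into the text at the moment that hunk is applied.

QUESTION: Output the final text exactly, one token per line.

Hunk 1: at line 3 remove [dbwo] add [pcrv,jdb] -> 10 lines: pufvw pulxz loqby pcrv jdb ccao secxl nrle wcgeg wimps
Hunk 2: at line 4 remove [jdb] add [qumni,xox,wghcv] -> 12 lines: pufvw pulxz loqby pcrv qumni xox wghcv ccao secxl nrle wcgeg wimps
Hunk 3: at line 6 remove [ccao] add [uxemn,wwr] -> 13 lines: pufvw pulxz loqby pcrv qumni xox wghcv uxemn wwr secxl nrle wcgeg wimps
Hunk 4: at line 4 remove [xox] add [daq] -> 13 lines: pufvw pulxz loqby pcrv qumni daq wghcv uxemn wwr secxl nrle wcgeg wimps
Hunk 5: at line 8 remove [wwr,secxl,nrle] add [xncr,qjrkf] -> 12 lines: pufvw pulxz loqby pcrv qumni daq wghcv uxemn xncr qjrkf wcgeg wimps
Hunk 6: at line 2 remove [pcrv,qumni] add [dvy,iod,lsbf] -> 13 lines: pufvw pulxz loqby dvy iod lsbf daq wghcv uxemn xncr qjrkf wcgeg wimps

Answer: pufvw
pulxz
loqby
dvy
iod
lsbf
daq
wghcv
uxemn
xncr
qjrkf
wcgeg
wimps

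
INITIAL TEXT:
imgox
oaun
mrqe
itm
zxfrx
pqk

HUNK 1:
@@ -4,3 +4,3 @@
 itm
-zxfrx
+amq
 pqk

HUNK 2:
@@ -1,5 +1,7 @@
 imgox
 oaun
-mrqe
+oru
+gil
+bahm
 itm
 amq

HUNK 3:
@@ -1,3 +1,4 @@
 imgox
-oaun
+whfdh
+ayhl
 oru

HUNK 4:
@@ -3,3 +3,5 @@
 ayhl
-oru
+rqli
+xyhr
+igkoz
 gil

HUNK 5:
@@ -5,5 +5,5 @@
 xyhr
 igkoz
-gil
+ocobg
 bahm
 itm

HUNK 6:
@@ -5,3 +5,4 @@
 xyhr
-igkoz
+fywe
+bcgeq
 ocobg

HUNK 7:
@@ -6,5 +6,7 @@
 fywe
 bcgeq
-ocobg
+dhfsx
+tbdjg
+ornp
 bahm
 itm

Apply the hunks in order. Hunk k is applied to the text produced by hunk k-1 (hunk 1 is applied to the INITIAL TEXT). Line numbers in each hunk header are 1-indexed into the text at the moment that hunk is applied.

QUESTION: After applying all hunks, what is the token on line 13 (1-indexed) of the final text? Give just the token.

Hunk 1: at line 4 remove [zxfrx] add [amq] -> 6 lines: imgox oaun mrqe itm amq pqk
Hunk 2: at line 1 remove [mrqe] add [oru,gil,bahm] -> 8 lines: imgox oaun oru gil bahm itm amq pqk
Hunk 3: at line 1 remove [oaun] add [whfdh,ayhl] -> 9 lines: imgox whfdh ayhl oru gil bahm itm amq pqk
Hunk 4: at line 3 remove [oru] add [rqli,xyhr,igkoz] -> 11 lines: imgox whfdh ayhl rqli xyhr igkoz gil bahm itm amq pqk
Hunk 5: at line 5 remove [gil] add [ocobg] -> 11 lines: imgox whfdh ayhl rqli xyhr igkoz ocobg bahm itm amq pqk
Hunk 6: at line 5 remove [igkoz] add [fywe,bcgeq] -> 12 lines: imgox whfdh ayhl rqli xyhr fywe bcgeq ocobg bahm itm amq pqk
Hunk 7: at line 6 remove [ocobg] add [dhfsx,tbdjg,ornp] -> 14 lines: imgox whfdh ayhl rqli xyhr fywe bcgeq dhfsx tbdjg ornp bahm itm amq pqk
Final line 13: amq

Answer: amq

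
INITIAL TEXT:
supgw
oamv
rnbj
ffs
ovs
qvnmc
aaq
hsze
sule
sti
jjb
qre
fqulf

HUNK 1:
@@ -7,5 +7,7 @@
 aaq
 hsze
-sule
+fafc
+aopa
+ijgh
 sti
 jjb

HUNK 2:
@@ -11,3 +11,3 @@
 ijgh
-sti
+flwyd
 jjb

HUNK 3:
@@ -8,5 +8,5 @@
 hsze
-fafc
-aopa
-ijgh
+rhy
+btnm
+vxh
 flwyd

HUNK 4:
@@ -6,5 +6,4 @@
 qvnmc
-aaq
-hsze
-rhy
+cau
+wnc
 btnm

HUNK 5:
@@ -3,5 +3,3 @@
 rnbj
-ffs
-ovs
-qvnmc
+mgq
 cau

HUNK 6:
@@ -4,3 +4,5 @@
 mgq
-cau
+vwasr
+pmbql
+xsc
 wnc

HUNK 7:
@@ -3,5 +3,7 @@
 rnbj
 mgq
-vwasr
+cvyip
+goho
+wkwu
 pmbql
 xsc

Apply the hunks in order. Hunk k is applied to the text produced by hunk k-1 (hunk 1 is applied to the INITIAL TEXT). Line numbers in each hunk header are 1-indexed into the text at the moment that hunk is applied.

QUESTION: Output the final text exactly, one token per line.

Hunk 1: at line 7 remove [sule] add [fafc,aopa,ijgh] -> 15 lines: supgw oamv rnbj ffs ovs qvnmc aaq hsze fafc aopa ijgh sti jjb qre fqulf
Hunk 2: at line 11 remove [sti] add [flwyd] -> 15 lines: supgw oamv rnbj ffs ovs qvnmc aaq hsze fafc aopa ijgh flwyd jjb qre fqulf
Hunk 3: at line 8 remove [fafc,aopa,ijgh] add [rhy,btnm,vxh] -> 15 lines: supgw oamv rnbj ffs ovs qvnmc aaq hsze rhy btnm vxh flwyd jjb qre fqulf
Hunk 4: at line 6 remove [aaq,hsze,rhy] add [cau,wnc] -> 14 lines: supgw oamv rnbj ffs ovs qvnmc cau wnc btnm vxh flwyd jjb qre fqulf
Hunk 5: at line 3 remove [ffs,ovs,qvnmc] add [mgq] -> 12 lines: supgw oamv rnbj mgq cau wnc btnm vxh flwyd jjb qre fqulf
Hunk 6: at line 4 remove [cau] add [vwasr,pmbql,xsc] -> 14 lines: supgw oamv rnbj mgq vwasr pmbql xsc wnc btnm vxh flwyd jjb qre fqulf
Hunk 7: at line 3 remove [vwasr] add [cvyip,goho,wkwu] -> 16 lines: supgw oamv rnbj mgq cvyip goho wkwu pmbql xsc wnc btnm vxh flwyd jjb qre fqulf

Answer: supgw
oamv
rnbj
mgq
cvyip
goho
wkwu
pmbql
xsc
wnc
btnm
vxh
flwyd
jjb
qre
fqulf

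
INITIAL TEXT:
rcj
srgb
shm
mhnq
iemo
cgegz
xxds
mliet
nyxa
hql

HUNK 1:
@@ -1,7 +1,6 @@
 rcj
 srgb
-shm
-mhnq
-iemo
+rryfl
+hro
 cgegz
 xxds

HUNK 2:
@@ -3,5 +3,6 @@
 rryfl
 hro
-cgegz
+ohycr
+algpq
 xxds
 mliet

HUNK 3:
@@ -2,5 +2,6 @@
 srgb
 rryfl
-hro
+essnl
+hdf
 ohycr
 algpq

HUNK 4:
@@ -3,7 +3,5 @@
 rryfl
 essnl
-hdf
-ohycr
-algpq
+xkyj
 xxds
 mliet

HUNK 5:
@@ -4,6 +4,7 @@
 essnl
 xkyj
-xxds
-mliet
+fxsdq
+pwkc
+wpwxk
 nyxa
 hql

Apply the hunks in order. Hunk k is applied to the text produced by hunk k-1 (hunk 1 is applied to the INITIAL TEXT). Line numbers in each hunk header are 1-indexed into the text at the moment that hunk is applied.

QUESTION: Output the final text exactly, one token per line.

Hunk 1: at line 1 remove [shm,mhnq,iemo] add [rryfl,hro] -> 9 lines: rcj srgb rryfl hro cgegz xxds mliet nyxa hql
Hunk 2: at line 3 remove [cgegz] add [ohycr,algpq] -> 10 lines: rcj srgb rryfl hro ohycr algpq xxds mliet nyxa hql
Hunk 3: at line 2 remove [hro] add [essnl,hdf] -> 11 lines: rcj srgb rryfl essnl hdf ohycr algpq xxds mliet nyxa hql
Hunk 4: at line 3 remove [hdf,ohycr,algpq] add [xkyj] -> 9 lines: rcj srgb rryfl essnl xkyj xxds mliet nyxa hql
Hunk 5: at line 4 remove [xxds,mliet] add [fxsdq,pwkc,wpwxk] -> 10 lines: rcj srgb rryfl essnl xkyj fxsdq pwkc wpwxk nyxa hql

Answer: rcj
srgb
rryfl
essnl
xkyj
fxsdq
pwkc
wpwxk
nyxa
hql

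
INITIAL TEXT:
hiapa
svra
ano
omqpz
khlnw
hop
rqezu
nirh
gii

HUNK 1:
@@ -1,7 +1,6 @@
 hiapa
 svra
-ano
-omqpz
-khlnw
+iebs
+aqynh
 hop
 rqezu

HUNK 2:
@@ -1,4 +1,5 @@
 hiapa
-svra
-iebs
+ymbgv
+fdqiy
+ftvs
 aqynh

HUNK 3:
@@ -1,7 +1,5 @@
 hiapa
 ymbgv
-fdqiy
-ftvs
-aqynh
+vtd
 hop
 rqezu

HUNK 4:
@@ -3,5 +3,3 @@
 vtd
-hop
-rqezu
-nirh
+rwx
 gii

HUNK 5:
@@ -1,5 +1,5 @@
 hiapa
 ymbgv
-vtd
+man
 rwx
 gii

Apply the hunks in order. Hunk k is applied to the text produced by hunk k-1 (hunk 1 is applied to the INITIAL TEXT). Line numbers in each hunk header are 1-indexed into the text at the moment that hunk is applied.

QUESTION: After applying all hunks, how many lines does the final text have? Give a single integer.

Answer: 5

Derivation:
Hunk 1: at line 1 remove [ano,omqpz,khlnw] add [iebs,aqynh] -> 8 lines: hiapa svra iebs aqynh hop rqezu nirh gii
Hunk 2: at line 1 remove [svra,iebs] add [ymbgv,fdqiy,ftvs] -> 9 lines: hiapa ymbgv fdqiy ftvs aqynh hop rqezu nirh gii
Hunk 3: at line 1 remove [fdqiy,ftvs,aqynh] add [vtd] -> 7 lines: hiapa ymbgv vtd hop rqezu nirh gii
Hunk 4: at line 3 remove [hop,rqezu,nirh] add [rwx] -> 5 lines: hiapa ymbgv vtd rwx gii
Hunk 5: at line 1 remove [vtd] add [man] -> 5 lines: hiapa ymbgv man rwx gii
Final line count: 5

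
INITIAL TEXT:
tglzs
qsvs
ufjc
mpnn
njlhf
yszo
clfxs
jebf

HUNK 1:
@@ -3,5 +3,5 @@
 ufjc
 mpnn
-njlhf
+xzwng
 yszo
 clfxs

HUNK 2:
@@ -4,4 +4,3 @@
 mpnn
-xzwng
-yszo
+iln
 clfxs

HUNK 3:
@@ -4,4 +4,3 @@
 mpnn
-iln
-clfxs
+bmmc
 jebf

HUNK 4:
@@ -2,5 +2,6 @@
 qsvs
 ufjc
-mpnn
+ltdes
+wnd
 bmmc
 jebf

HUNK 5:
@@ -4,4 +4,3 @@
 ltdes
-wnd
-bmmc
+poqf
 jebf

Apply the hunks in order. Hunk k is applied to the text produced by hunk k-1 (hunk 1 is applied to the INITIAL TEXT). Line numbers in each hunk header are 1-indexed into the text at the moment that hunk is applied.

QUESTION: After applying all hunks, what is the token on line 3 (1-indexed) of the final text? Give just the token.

Answer: ufjc

Derivation:
Hunk 1: at line 3 remove [njlhf] add [xzwng] -> 8 lines: tglzs qsvs ufjc mpnn xzwng yszo clfxs jebf
Hunk 2: at line 4 remove [xzwng,yszo] add [iln] -> 7 lines: tglzs qsvs ufjc mpnn iln clfxs jebf
Hunk 3: at line 4 remove [iln,clfxs] add [bmmc] -> 6 lines: tglzs qsvs ufjc mpnn bmmc jebf
Hunk 4: at line 2 remove [mpnn] add [ltdes,wnd] -> 7 lines: tglzs qsvs ufjc ltdes wnd bmmc jebf
Hunk 5: at line 4 remove [wnd,bmmc] add [poqf] -> 6 lines: tglzs qsvs ufjc ltdes poqf jebf
Final line 3: ufjc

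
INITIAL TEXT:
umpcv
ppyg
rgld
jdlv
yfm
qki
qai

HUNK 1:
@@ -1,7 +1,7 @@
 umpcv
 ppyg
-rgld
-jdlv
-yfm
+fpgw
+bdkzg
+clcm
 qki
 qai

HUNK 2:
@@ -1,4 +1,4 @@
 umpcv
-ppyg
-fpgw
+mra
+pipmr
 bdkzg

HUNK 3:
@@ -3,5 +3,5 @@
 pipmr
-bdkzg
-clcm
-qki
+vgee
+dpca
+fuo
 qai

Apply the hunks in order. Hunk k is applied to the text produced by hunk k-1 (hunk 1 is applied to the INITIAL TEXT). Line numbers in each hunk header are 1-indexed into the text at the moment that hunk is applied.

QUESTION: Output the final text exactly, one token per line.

Answer: umpcv
mra
pipmr
vgee
dpca
fuo
qai

Derivation:
Hunk 1: at line 1 remove [rgld,jdlv,yfm] add [fpgw,bdkzg,clcm] -> 7 lines: umpcv ppyg fpgw bdkzg clcm qki qai
Hunk 2: at line 1 remove [ppyg,fpgw] add [mra,pipmr] -> 7 lines: umpcv mra pipmr bdkzg clcm qki qai
Hunk 3: at line 3 remove [bdkzg,clcm,qki] add [vgee,dpca,fuo] -> 7 lines: umpcv mra pipmr vgee dpca fuo qai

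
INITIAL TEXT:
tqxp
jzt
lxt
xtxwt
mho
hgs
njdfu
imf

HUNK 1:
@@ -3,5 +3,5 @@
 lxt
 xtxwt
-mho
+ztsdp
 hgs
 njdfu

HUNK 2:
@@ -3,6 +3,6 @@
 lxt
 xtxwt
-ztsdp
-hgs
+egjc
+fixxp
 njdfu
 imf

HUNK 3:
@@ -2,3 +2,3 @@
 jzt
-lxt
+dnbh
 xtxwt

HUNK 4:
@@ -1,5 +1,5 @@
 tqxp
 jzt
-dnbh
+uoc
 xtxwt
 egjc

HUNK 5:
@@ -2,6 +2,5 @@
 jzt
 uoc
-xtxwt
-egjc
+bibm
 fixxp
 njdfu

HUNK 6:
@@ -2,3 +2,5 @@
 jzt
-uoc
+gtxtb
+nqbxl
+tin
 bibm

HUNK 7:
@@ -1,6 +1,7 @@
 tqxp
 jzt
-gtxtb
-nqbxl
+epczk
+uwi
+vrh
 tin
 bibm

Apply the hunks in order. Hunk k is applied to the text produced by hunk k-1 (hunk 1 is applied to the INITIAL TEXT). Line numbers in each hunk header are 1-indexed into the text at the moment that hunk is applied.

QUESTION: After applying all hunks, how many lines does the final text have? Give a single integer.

Answer: 10

Derivation:
Hunk 1: at line 3 remove [mho] add [ztsdp] -> 8 lines: tqxp jzt lxt xtxwt ztsdp hgs njdfu imf
Hunk 2: at line 3 remove [ztsdp,hgs] add [egjc,fixxp] -> 8 lines: tqxp jzt lxt xtxwt egjc fixxp njdfu imf
Hunk 3: at line 2 remove [lxt] add [dnbh] -> 8 lines: tqxp jzt dnbh xtxwt egjc fixxp njdfu imf
Hunk 4: at line 1 remove [dnbh] add [uoc] -> 8 lines: tqxp jzt uoc xtxwt egjc fixxp njdfu imf
Hunk 5: at line 2 remove [xtxwt,egjc] add [bibm] -> 7 lines: tqxp jzt uoc bibm fixxp njdfu imf
Hunk 6: at line 2 remove [uoc] add [gtxtb,nqbxl,tin] -> 9 lines: tqxp jzt gtxtb nqbxl tin bibm fixxp njdfu imf
Hunk 7: at line 1 remove [gtxtb,nqbxl] add [epczk,uwi,vrh] -> 10 lines: tqxp jzt epczk uwi vrh tin bibm fixxp njdfu imf
Final line count: 10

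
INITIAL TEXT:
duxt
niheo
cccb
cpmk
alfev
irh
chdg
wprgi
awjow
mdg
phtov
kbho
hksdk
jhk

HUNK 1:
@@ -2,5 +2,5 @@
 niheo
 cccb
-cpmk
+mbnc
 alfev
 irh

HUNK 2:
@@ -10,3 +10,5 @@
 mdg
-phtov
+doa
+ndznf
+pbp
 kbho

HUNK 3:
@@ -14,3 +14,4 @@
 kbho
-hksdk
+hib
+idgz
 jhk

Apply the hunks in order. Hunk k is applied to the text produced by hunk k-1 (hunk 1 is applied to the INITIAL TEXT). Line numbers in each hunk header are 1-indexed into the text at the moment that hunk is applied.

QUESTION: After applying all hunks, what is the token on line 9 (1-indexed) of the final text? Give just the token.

Hunk 1: at line 2 remove [cpmk] add [mbnc] -> 14 lines: duxt niheo cccb mbnc alfev irh chdg wprgi awjow mdg phtov kbho hksdk jhk
Hunk 2: at line 10 remove [phtov] add [doa,ndznf,pbp] -> 16 lines: duxt niheo cccb mbnc alfev irh chdg wprgi awjow mdg doa ndznf pbp kbho hksdk jhk
Hunk 3: at line 14 remove [hksdk] add [hib,idgz] -> 17 lines: duxt niheo cccb mbnc alfev irh chdg wprgi awjow mdg doa ndznf pbp kbho hib idgz jhk
Final line 9: awjow

Answer: awjow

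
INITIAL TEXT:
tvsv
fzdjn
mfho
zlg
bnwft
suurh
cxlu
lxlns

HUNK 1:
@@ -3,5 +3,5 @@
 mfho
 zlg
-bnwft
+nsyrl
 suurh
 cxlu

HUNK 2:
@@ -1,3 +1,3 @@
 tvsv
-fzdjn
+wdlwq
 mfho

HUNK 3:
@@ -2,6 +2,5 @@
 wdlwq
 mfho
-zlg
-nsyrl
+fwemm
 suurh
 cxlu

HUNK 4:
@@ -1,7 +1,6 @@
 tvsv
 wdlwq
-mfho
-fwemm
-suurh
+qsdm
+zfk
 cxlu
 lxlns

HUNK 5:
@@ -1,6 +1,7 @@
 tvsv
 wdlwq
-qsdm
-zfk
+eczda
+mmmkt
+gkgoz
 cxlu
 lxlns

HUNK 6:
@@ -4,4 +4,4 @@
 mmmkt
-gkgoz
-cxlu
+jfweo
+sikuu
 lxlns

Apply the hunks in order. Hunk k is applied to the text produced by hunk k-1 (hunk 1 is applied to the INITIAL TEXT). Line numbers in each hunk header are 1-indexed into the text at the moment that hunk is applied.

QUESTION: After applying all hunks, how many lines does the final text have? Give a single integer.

Answer: 7

Derivation:
Hunk 1: at line 3 remove [bnwft] add [nsyrl] -> 8 lines: tvsv fzdjn mfho zlg nsyrl suurh cxlu lxlns
Hunk 2: at line 1 remove [fzdjn] add [wdlwq] -> 8 lines: tvsv wdlwq mfho zlg nsyrl suurh cxlu lxlns
Hunk 3: at line 2 remove [zlg,nsyrl] add [fwemm] -> 7 lines: tvsv wdlwq mfho fwemm suurh cxlu lxlns
Hunk 4: at line 1 remove [mfho,fwemm,suurh] add [qsdm,zfk] -> 6 lines: tvsv wdlwq qsdm zfk cxlu lxlns
Hunk 5: at line 1 remove [qsdm,zfk] add [eczda,mmmkt,gkgoz] -> 7 lines: tvsv wdlwq eczda mmmkt gkgoz cxlu lxlns
Hunk 6: at line 4 remove [gkgoz,cxlu] add [jfweo,sikuu] -> 7 lines: tvsv wdlwq eczda mmmkt jfweo sikuu lxlns
Final line count: 7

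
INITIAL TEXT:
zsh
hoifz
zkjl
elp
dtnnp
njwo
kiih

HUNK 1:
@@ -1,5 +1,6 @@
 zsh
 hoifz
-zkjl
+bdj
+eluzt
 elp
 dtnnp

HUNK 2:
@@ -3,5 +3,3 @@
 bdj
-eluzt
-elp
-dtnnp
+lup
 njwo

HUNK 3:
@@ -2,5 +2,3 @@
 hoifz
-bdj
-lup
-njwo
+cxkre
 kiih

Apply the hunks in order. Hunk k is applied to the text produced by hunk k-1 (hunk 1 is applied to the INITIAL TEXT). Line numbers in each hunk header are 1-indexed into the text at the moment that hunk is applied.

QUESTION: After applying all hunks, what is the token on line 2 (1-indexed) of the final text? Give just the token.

Answer: hoifz

Derivation:
Hunk 1: at line 1 remove [zkjl] add [bdj,eluzt] -> 8 lines: zsh hoifz bdj eluzt elp dtnnp njwo kiih
Hunk 2: at line 3 remove [eluzt,elp,dtnnp] add [lup] -> 6 lines: zsh hoifz bdj lup njwo kiih
Hunk 3: at line 2 remove [bdj,lup,njwo] add [cxkre] -> 4 lines: zsh hoifz cxkre kiih
Final line 2: hoifz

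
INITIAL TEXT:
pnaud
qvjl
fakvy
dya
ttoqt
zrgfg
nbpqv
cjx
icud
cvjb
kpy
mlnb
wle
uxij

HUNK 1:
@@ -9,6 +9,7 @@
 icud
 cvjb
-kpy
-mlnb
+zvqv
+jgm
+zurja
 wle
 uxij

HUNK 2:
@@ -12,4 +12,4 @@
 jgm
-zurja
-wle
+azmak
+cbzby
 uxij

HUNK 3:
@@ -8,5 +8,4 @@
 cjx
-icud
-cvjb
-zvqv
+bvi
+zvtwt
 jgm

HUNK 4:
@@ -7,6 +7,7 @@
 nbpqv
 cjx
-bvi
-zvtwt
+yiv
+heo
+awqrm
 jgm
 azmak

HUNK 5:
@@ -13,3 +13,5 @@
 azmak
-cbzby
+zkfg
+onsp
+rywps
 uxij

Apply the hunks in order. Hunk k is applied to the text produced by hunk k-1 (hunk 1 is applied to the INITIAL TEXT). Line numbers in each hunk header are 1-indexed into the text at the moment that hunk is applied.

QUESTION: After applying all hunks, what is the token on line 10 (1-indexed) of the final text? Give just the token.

Answer: heo

Derivation:
Hunk 1: at line 9 remove [kpy,mlnb] add [zvqv,jgm,zurja] -> 15 lines: pnaud qvjl fakvy dya ttoqt zrgfg nbpqv cjx icud cvjb zvqv jgm zurja wle uxij
Hunk 2: at line 12 remove [zurja,wle] add [azmak,cbzby] -> 15 lines: pnaud qvjl fakvy dya ttoqt zrgfg nbpqv cjx icud cvjb zvqv jgm azmak cbzby uxij
Hunk 3: at line 8 remove [icud,cvjb,zvqv] add [bvi,zvtwt] -> 14 lines: pnaud qvjl fakvy dya ttoqt zrgfg nbpqv cjx bvi zvtwt jgm azmak cbzby uxij
Hunk 4: at line 7 remove [bvi,zvtwt] add [yiv,heo,awqrm] -> 15 lines: pnaud qvjl fakvy dya ttoqt zrgfg nbpqv cjx yiv heo awqrm jgm azmak cbzby uxij
Hunk 5: at line 13 remove [cbzby] add [zkfg,onsp,rywps] -> 17 lines: pnaud qvjl fakvy dya ttoqt zrgfg nbpqv cjx yiv heo awqrm jgm azmak zkfg onsp rywps uxij
Final line 10: heo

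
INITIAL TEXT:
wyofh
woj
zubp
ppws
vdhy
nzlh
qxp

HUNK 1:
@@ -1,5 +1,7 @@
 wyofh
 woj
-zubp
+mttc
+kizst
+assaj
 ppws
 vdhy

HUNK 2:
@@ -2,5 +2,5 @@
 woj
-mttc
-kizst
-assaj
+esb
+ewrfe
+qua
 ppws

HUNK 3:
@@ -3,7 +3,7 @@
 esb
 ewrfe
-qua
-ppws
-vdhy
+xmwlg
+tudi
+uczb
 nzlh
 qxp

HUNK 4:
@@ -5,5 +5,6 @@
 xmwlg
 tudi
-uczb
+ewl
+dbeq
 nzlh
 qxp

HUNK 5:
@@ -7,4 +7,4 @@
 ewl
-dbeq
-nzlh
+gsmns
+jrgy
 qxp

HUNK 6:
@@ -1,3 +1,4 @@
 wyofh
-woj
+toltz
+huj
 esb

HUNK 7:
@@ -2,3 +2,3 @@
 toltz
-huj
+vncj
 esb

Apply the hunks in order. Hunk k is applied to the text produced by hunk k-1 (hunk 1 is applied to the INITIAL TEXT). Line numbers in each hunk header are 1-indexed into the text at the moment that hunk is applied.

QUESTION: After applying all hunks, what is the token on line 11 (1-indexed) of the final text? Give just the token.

Answer: qxp

Derivation:
Hunk 1: at line 1 remove [zubp] add [mttc,kizst,assaj] -> 9 lines: wyofh woj mttc kizst assaj ppws vdhy nzlh qxp
Hunk 2: at line 2 remove [mttc,kizst,assaj] add [esb,ewrfe,qua] -> 9 lines: wyofh woj esb ewrfe qua ppws vdhy nzlh qxp
Hunk 3: at line 3 remove [qua,ppws,vdhy] add [xmwlg,tudi,uczb] -> 9 lines: wyofh woj esb ewrfe xmwlg tudi uczb nzlh qxp
Hunk 4: at line 5 remove [uczb] add [ewl,dbeq] -> 10 lines: wyofh woj esb ewrfe xmwlg tudi ewl dbeq nzlh qxp
Hunk 5: at line 7 remove [dbeq,nzlh] add [gsmns,jrgy] -> 10 lines: wyofh woj esb ewrfe xmwlg tudi ewl gsmns jrgy qxp
Hunk 6: at line 1 remove [woj] add [toltz,huj] -> 11 lines: wyofh toltz huj esb ewrfe xmwlg tudi ewl gsmns jrgy qxp
Hunk 7: at line 2 remove [huj] add [vncj] -> 11 lines: wyofh toltz vncj esb ewrfe xmwlg tudi ewl gsmns jrgy qxp
Final line 11: qxp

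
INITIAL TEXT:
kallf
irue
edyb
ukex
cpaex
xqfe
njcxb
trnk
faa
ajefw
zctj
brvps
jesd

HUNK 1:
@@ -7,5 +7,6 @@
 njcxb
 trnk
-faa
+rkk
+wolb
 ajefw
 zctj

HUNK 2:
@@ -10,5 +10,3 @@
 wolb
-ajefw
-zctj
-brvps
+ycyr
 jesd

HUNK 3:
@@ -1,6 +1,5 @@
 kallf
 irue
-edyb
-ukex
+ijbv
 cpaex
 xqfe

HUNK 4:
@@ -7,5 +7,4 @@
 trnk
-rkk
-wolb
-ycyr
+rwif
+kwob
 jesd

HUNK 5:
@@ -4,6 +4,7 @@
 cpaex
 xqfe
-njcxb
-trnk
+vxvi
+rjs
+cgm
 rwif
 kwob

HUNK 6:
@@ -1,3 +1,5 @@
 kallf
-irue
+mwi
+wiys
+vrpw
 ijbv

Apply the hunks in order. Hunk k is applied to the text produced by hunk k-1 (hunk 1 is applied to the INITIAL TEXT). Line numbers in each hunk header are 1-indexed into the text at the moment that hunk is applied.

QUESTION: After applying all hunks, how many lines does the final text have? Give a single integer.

Hunk 1: at line 7 remove [faa] add [rkk,wolb] -> 14 lines: kallf irue edyb ukex cpaex xqfe njcxb trnk rkk wolb ajefw zctj brvps jesd
Hunk 2: at line 10 remove [ajefw,zctj,brvps] add [ycyr] -> 12 lines: kallf irue edyb ukex cpaex xqfe njcxb trnk rkk wolb ycyr jesd
Hunk 3: at line 1 remove [edyb,ukex] add [ijbv] -> 11 lines: kallf irue ijbv cpaex xqfe njcxb trnk rkk wolb ycyr jesd
Hunk 4: at line 7 remove [rkk,wolb,ycyr] add [rwif,kwob] -> 10 lines: kallf irue ijbv cpaex xqfe njcxb trnk rwif kwob jesd
Hunk 5: at line 4 remove [njcxb,trnk] add [vxvi,rjs,cgm] -> 11 lines: kallf irue ijbv cpaex xqfe vxvi rjs cgm rwif kwob jesd
Hunk 6: at line 1 remove [irue] add [mwi,wiys,vrpw] -> 13 lines: kallf mwi wiys vrpw ijbv cpaex xqfe vxvi rjs cgm rwif kwob jesd
Final line count: 13

Answer: 13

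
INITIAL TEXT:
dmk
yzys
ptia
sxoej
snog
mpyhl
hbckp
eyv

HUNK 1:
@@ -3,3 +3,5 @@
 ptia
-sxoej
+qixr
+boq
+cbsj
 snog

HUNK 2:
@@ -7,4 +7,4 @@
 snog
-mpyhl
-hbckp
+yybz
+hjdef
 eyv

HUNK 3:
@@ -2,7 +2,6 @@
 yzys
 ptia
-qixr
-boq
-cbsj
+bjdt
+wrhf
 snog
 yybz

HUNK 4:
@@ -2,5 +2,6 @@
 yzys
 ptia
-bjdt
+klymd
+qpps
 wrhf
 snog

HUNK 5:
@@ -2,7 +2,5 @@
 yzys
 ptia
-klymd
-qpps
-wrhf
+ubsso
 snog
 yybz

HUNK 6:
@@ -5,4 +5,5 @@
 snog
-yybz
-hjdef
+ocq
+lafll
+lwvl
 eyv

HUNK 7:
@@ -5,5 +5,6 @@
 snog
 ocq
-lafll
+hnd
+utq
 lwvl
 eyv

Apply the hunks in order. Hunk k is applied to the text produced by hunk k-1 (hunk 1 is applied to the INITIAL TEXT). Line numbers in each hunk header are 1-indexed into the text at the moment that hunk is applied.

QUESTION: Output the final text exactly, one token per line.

Hunk 1: at line 3 remove [sxoej] add [qixr,boq,cbsj] -> 10 lines: dmk yzys ptia qixr boq cbsj snog mpyhl hbckp eyv
Hunk 2: at line 7 remove [mpyhl,hbckp] add [yybz,hjdef] -> 10 lines: dmk yzys ptia qixr boq cbsj snog yybz hjdef eyv
Hunk 3: at line 2 remove [qixr,boq,cbsj] add [bjdt,wrhf] -> 9 lines: dmk yzys ptia bjdt wrhf snog yybz hjdef eyv
Hunk 4: at line 2 remove [bjdt] add [klymd,qpps] -> 10 lines: dmk yzys ptia klymd qpps wrhf snog yybz hjdef eyv
Hunk 5: at line 2 remove [klymd,qpps,wrhf] add [ubsso] -> 8 lines: dmk yzys ptia ubsso snog yybz hjdef eyv
Hunk 6: at line 5 remove [yybz,hjdef] add [ocq,lafll,lwvl] -> 9 lines: dmk yzys ptia ubsso snog ocq lafll lwvl eyv
Hunk 7: at line 5 remove [lafll] add [hnd,utq] -> 10 lines: dmk yzys ptia ubsso snog ocq hnd utq lwvl eyv

Answer: dmk
yzys
ptia
ubsso
snog
ocq
hnd
utq
lwvl
eyv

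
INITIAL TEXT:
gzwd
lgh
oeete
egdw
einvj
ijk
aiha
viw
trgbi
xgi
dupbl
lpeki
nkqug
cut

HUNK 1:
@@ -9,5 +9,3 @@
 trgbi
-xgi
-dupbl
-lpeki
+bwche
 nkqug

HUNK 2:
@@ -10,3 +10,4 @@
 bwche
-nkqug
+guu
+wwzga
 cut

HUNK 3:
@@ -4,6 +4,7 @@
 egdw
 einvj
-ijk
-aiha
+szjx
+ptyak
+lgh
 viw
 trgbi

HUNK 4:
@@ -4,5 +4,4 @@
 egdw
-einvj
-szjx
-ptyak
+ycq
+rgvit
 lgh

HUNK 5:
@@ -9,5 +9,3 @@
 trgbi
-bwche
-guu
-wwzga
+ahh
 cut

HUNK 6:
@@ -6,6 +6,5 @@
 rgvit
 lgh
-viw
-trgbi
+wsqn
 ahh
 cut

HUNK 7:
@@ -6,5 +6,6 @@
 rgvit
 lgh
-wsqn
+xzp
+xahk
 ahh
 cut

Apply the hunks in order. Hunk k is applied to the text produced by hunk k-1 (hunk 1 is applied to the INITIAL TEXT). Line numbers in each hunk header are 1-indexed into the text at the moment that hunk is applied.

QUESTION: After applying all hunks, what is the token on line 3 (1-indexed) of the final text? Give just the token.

Hunk 1: at line 9 remove [xgi,dupbl,lpeki] add [bwche] -> 12 lines: gzwd lgh oeete egdw einvj ijk aiha viw trgbi bwche nkqug cut
Hunk 2: at line 10 remove [nkqug] add [guu,wwzga] -> 13 lines: gzwd lgh oeete egdw einvj ijk aiha viw trgbi bwche guu wwzga cut
Hunk 3: at line 4 remove [ijk,aiha] add [szjx,ptyak,lgh] -> 14 lines: gzwd lgh oeete egdw einvj szjx ptyak lgh viw trgbi bwche guu wwzga cut
Hunk 4: at line 4 remove [einvj,szjx,ptyak] add [ycq,rgvit] -> 13 lines: gzwd lgh oeete egdw ycq rgvit lgh viw trgbi bwche guu wwzga cut
Hunk 5: at line 9 remove [bwche,guu,wwzga] add [ahh] -> 11 lines: gzwd lgh oeete egdw ycq rgvit lgh viw trgbi ahh cut
Hunk 6: at line 6 remove [viw,trgbi] add [wsqn] -> 10 lines: gzwd lgh oeete egdw ycq rgvit lgh wsqn ahh cut
Hunk 7: at line 6 remove [wsqn] add [xzp,xahk] -> 11 lines: gzwd lgh oeete egdw ycq rgvit lgh xzp xahk ahh cut
Final line 3: oeete

Answer: oeete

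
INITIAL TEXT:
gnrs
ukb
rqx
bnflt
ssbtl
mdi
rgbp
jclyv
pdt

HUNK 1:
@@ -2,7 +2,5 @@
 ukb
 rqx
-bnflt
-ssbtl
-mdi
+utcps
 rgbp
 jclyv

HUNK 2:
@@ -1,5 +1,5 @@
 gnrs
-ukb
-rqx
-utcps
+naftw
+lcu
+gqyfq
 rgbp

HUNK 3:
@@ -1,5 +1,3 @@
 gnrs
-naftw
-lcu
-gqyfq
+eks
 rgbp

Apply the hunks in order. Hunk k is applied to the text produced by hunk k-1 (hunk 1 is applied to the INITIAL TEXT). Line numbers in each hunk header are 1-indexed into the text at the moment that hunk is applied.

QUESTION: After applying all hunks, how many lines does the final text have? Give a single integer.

Hunk 1: at line 2 remove [bnflt,ssbtl,mdi] add [utcps] -> 7 lines: gnrs ukb rqx utcps rgbp jclyv pdt
Hunk 2: at line 1 remove [ukb,rqx,utcps] add [naftw,lcu,gqyfq] -> 7 lines: gnrs naftw lcu gqyfq rgbp jclyv pdt
Hunk 3: at line 1 remove [naftw,lcu,gqyfq] add [eks] -> 5 lines: gnrs eks rgbp jclyv pdt
Final line count: 5

Answer: 5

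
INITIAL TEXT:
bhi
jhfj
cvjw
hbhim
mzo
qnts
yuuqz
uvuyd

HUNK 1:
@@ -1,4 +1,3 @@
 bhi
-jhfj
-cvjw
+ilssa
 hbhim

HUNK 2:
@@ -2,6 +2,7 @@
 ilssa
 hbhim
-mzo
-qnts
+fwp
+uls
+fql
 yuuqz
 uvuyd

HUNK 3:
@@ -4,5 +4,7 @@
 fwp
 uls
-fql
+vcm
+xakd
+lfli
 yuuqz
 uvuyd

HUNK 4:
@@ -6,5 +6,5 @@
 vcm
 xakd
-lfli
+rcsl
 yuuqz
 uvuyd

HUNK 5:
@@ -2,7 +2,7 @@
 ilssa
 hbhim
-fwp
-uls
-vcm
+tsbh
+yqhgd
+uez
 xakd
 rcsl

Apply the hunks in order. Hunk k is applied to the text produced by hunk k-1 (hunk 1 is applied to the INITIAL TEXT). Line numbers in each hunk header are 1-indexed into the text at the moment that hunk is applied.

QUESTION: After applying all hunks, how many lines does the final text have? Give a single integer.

Answer: 10

Derivation:
Hunk 1: at line 1 remove [jhfj,cvjw] add [ilssa] -> 7 lines: bhi ilssa hbhim mzo qnts yuuqz uvuyd
Hunk 2: at line 2 remove [mzo,qnts] add [fwp,uls,fql] -> 8 lines: bhi ilssa hbhim fwp uls fql yuuqz uvuyd
Hunk 3: at line 4 remove [fql] add [vcm,xakd,lfli] -> 10 lines: bhi ilssa hbhim fwp uls vcm xakd lfli yuuqz uvuyd
Hunk 4: at line 6 remove [lfli] add [rcsl] -> 10 lines: bhi ilssa hbhim fwp uls vcm xakd rcsl yuuqz uvuyd
Hunk 5: at line 2 remove [fwp,uls,vcm] add [tsbh,yqhgd,uez] -> 10 lines: bhi ilssa hbhim tsbh yqhgd uez xakd rcsl yuuqz uvuyd
Final line count: 10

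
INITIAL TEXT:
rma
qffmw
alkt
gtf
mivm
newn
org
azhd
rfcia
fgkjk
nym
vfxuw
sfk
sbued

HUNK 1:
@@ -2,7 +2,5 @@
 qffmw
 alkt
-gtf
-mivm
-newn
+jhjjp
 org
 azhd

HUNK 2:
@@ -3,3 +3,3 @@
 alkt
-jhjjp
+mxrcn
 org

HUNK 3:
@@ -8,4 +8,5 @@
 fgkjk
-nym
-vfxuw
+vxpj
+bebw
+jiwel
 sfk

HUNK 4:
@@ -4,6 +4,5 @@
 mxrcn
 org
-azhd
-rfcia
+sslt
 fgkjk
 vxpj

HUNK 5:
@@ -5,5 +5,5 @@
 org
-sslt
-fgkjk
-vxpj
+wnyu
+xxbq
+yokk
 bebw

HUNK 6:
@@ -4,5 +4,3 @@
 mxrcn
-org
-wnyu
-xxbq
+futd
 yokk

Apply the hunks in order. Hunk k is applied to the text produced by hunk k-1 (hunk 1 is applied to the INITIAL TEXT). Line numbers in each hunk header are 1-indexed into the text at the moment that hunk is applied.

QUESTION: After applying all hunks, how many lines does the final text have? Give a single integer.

Answer: 10

Derivation:
Hunk 1: at line 2 remove [gtf,mivm,newn] add [jhjjp] -> 12 lines: rma qffmw alkt jhjjp org azhd rfcia fgkjk nym vfxuw sfk sbued
Hunk 2: at line 3 remove [jhjjp] add [mxrcn] -> 12 lines: rma qffmw alkt mxrcn org azhd rfcia fgkjk nym vfxuw sfk sbued
Hunk 3: at line 8 remove [nym,vfxuw] add [vxpj,bebw,jiwel] -> 13 lines: rma qffmw alkt mxrcn org azhd rfcia fgkjk vxpj bebw jiwel sfk sbued
Hunk 4: at line 4 remove [azhd,rfcia] add [sslt] -> 12 lines: rma qffmw alkt mxrcn org sslt fgkjk vxpj bebw jiwel sfk sbued
Hunk 5: at line 5 remove [sslt,fgkjk,vxpj] add [wnyu,xxbq,yokk] -> 12 lines: rma qffmw alkt mxrcn org wnyu xxbq yokk bebw jiwel sfk sbued
Hunk 6: at line 4 remove [org,wnyu,xxbq] add [futd] -> 10 lines: rma qffmw alkt mxrcn futd yokk bebw jiwel sfk sbued
Final line count: 10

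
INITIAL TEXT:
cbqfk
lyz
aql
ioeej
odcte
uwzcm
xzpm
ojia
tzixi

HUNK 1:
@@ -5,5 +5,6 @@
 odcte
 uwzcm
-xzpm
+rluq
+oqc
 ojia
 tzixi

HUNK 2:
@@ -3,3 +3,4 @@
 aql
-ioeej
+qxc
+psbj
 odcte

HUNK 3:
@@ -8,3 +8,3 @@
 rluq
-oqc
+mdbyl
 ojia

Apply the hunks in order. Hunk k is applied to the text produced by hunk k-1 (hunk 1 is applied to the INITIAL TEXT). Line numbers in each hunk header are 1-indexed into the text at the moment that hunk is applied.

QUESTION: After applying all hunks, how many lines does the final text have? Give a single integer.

Answer: 11

Derivation:
Hunk 1: at line 5 remove [xzpm] add [rluq,oqc] -> 10 lines: cbqfk lyz aql ioeej odcte uwzcm rluq oqc ojia tzixi
Hunk 2: at line 3 remove [ioeej] add [qxc,psbj] -> 11 lines: cbqfk lyz aql qxc psbj odcte uwzcm rluq oqc ojia tzixi
Hunk 3: at line 8 remove [oqc] add [mdbyl] -> 11 lines: cbqfk lyz aql qxc psbj odcte uwzcm rluq mdbyl ojia tzixi
Final line count: 11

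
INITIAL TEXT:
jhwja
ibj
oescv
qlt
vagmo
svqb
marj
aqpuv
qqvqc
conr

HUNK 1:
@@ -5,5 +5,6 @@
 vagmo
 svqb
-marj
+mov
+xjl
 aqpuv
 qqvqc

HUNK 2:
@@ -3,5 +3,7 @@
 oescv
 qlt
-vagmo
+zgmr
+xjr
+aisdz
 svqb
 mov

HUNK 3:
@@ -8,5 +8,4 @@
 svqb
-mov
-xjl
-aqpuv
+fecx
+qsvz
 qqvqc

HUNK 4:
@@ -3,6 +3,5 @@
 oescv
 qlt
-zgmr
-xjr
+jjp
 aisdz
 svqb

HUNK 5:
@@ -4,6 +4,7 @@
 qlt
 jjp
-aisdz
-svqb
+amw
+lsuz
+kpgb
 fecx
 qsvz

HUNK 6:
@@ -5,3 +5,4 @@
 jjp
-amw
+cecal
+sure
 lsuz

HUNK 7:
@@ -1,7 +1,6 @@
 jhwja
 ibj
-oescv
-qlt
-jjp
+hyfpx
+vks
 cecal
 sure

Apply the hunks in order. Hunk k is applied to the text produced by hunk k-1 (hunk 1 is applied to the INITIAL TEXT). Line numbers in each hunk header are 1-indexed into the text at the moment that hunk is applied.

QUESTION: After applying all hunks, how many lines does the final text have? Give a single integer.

Answer: 12

Derivation:
Hunk 1: at line 5 remove [marj] add [mov,xjl] -> 11 lines: jhwja ibj oescv qlt vagmo svqb mov xjl aqpuv qqvqc conr
Hunk 2: at line 3 remove [vagmo] add [zgmr,xjr,aisdz] -> 13 lines: jhwja ibj oescv qlt zgmr xjr aisdz svqb mov xjl aqpuv qqvqc conr
Hunk 3: at line 8 remove [mov,xjl,aqpuv] add [fecx,qsvz] -> 12 lines: jhwja ibj oescv qlt zgmr xjr aisdz svqb fecx qsvz qqvqc conr
Hunk 4: at line 3 remove [zgmr,xjr] add [jjp] -> 11 lines: jhwja ibj oescv qlt jjp aisdz svqb fecx qsvz qqvqc conr
Hunk 5: at line 4 remove [aisdz,svqb] add [amw,lsuz,kpgb] -> 12 lines: jhwja ibj oescv qlt jjp amw lsuz kpgb fecx qsvz qqvqc conr
Hunk 6: at line 5 remove [amw] add [cecal,sure] -> 13 lines: jhwja ibj oescv qlt jjp cecal sure lsuz kpgb fecx qsvz qqvqc conr
Hunk 7: at line 1 remove [oescv,qlt,jjp] add [hyfpx,vks] -> 12 lines: jhwja ibj hyfpx vks cecal sure lsuz kpgb fecx qsvz qqvqc conr
Final line count: 12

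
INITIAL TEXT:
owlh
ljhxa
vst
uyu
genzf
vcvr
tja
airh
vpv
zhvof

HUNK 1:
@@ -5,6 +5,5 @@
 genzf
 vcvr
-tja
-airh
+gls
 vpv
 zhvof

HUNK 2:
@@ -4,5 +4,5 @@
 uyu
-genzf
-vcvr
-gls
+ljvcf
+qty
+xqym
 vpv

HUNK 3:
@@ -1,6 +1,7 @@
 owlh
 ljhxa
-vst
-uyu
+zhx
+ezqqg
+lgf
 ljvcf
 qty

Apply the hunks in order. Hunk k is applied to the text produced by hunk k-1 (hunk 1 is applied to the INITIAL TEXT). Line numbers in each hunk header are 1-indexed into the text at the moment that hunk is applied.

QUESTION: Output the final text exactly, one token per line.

Hunk 1: at line 5 remove [tja,airh] add [gls] -> 9 lines: owlh ljhxa vst uyu genzf vcvr gls vpv zhvof
Hunk 2: at line 4 remove [genzf,vcvr,gls] add [ljvcf,qty,xqym] -> 9 lines: owlh ljhxa vst uyu ljvcf qty xqym vpv zhvof
Hunk 3: at line 1 remove [vst,uyu] add [zhx,ezqqg,lgf] -> 10 lines: owlh ljhxa zhx ezqqg lgf ljvcf qty xqym vpv zhvof

Answer: owlh
ljhxa
zhx
ezqqg
lgf
ljvcf
qty
xqym
vpv
zhvof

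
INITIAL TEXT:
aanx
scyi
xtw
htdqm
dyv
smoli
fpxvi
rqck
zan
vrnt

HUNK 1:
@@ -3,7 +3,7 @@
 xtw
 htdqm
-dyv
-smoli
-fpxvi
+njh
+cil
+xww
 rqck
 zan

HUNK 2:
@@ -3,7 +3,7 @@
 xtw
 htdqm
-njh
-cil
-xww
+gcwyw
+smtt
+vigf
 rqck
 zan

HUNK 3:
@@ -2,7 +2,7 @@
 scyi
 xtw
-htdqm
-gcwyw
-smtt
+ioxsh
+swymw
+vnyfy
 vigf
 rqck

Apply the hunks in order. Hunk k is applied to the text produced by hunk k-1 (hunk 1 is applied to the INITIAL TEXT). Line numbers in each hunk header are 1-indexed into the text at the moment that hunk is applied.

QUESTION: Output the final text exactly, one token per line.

Hunk 1: at line 3 remove [dyv,smoli,fpxvi] add [njh,cil,xww] -> 10 lines: aanx scyi xtw htdqm njh cil xww rqck zan vrnt
Hunk 2: at line 3 remove [njh,cil,xww] add [gcwyw,smtt,vigf] -> 10 lines: aanx scyi xtw htdqm gcwyw smtt vigf rqck zan vrnt
Hunk 3: at line 2 remove [htdqm,gcwyw,smtt] add [ioxsh,swymw,vnyfy] -> 10 lines: aanx scyi xtw ioxsh swymw vnyfy vigf rqck zan vrnt

Answer: aanx
scyi
xtw
ioxsh
swymw
vnyfy
vigf
rqck
zan
vrnt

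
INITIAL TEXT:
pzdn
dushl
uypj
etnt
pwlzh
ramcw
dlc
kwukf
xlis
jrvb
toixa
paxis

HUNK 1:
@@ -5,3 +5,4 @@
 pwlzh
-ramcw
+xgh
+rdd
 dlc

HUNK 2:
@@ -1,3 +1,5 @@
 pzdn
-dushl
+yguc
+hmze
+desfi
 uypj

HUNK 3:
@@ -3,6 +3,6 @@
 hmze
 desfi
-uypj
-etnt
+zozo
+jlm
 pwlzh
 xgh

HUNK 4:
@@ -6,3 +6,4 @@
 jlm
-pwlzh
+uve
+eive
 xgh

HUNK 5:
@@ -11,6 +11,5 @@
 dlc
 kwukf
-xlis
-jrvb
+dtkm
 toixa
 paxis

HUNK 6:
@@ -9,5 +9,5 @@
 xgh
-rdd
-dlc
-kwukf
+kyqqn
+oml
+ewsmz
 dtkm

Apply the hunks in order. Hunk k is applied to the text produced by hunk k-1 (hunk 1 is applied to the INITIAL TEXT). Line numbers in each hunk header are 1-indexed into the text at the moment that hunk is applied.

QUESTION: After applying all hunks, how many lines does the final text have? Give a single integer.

Hunk 1: at line 5 remove [ramcw] add [xgh,rdd] -> 13 lines: pzdn dushl uypj etnt pwlzh xgh rdd dlc kwukf xlis jrvb toixa paxis
Hunk 2: at line 1 remove [dushl] add [yguc,hmze,desfi] -> 15 lines: pzdn yguc hmze desfi uypj etnt pwlzh xgh rdd dlc kwukf xlis jrvb toixa paxis
Hunk 3: at line 3 remove [uypj,etnt] add [zozo,jlm] -> 15 lines: pzdn yguc hmze desfi zozo jlm pwlzh xgh rdd dlc kwukf xlis jrvb toixa paxis
Hunk 4: at line 6 remove [pwlzh] add [uve,eive] -> 16 lines: pzdn yguc hmze desfi zozo jlm uve eive xgh rdd dlc kwukf xlis jrvb toixa paxis
Hunk 5: at line 11 remove [xlis,jrvb] add [dtkm] -> 15 lines: pzdn yguc hmze desfi zozo jlm uve eive xgh rdd dlc kwukf dtkm toixa paxis
Hunk 6: at line 9 remove [rdd,dlc,kwukf] add [kyqqn,oml,ewsmz] -> 15 lines: pzdn yguc hmze desfi zozo jlm uve eive xgh kyqqn oml ewsmz dtkm toixa paxis
Final line count: 15

Answer: 15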